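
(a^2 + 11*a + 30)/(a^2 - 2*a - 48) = (a + 5)/(a - 8)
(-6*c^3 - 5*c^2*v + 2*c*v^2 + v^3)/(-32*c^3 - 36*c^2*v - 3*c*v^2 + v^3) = (-6*c^2 + c*v + v^2)/(-32*c^2 - 4*c*v + v^2)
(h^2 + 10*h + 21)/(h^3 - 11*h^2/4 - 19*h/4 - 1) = 4*(h^2 + 10*h + 21)/(4*h^3 - 11*h^2 - 19*h - 4)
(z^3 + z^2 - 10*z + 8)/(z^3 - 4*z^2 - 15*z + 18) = (z^2 + 2*z - 8)/(z^2 - 3*z - 18)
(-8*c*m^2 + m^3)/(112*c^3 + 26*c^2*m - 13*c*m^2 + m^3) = -m^2/(14*c^2 + 5*c*m - m^2)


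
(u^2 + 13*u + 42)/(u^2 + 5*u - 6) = (u + 7)/(u - 1)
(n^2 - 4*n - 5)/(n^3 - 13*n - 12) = (n - 5)/(n^2 - n - 12)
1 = 1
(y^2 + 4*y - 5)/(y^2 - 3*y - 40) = (y - 1)/(y - 8)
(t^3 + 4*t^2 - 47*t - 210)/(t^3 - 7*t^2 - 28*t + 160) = (t^2 - t - 42)/(t^2 - 12*t + 32)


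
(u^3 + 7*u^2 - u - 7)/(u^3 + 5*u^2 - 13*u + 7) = (u + 1)/(u - 1)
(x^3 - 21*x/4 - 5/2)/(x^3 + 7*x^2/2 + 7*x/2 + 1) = (x - 5/2)/(x + 1)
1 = 1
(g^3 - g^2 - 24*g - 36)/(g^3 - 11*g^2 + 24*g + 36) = (g^2 + 5*g + 6)/(g^2 - 5*g - 6)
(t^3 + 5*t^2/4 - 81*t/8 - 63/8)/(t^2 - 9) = (8*t^2 + 34*t + 21)/(8*(t + 3))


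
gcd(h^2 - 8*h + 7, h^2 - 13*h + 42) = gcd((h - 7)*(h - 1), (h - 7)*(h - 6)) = h - 7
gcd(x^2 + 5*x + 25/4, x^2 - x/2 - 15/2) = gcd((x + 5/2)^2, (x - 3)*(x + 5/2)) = x + 5/2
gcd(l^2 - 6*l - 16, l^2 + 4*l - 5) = 1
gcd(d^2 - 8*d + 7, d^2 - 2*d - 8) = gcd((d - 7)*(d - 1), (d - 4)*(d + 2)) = 1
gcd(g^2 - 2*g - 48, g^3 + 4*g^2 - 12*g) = g + 6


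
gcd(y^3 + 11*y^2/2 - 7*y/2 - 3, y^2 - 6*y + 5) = y - 1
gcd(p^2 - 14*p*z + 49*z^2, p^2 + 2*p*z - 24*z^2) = 1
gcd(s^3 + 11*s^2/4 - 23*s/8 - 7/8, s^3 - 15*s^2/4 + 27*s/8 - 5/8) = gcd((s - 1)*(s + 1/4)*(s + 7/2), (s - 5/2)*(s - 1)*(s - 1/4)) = s - 1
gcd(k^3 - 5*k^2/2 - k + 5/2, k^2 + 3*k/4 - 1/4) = k + 1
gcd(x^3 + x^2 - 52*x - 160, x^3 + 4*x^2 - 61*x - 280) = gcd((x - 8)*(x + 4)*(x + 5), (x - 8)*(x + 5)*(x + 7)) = x^2 - 3*x - 40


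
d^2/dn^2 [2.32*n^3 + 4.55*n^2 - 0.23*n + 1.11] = 13.92*n + 9.1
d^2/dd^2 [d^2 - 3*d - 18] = 2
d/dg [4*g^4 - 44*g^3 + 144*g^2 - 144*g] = 16*g^3 - 132*g^2 + 288*g - 144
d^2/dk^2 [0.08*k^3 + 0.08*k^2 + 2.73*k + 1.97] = 0.48*k + 0.16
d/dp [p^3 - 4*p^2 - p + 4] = 3*p^2 - 8*p - 1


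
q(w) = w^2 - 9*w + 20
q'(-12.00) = -33.00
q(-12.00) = 272.00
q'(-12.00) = -33.00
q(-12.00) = 272.00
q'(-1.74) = -12.48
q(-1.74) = 38.69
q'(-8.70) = -26.40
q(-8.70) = 173.99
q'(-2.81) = -14.62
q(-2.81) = 53.19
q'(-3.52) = -16.04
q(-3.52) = 64.07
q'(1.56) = -5.88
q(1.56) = 8.39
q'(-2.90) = -14.80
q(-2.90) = 54.51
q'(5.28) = 1.56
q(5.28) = 0.36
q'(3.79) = -1.42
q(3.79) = 0.25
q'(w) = 2*w - 9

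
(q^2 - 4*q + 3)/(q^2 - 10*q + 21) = (q - 1)/(q - 7)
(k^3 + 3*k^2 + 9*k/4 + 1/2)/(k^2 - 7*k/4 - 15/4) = (4*k^3 + 12*k^2 + 9*k + 2)/(4*k^2 - 7*k - 15)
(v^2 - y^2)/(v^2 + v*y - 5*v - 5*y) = (v - y)/(v - 5)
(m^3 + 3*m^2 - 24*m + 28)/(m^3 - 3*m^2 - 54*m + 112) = (m - 2)/(m - 8)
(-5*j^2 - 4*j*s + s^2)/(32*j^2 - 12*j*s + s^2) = (-5*j^2 - 4*j*s + s^2)/(32*j^2 - 12*j*s + s^2)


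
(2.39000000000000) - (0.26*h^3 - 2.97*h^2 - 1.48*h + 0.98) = -0.26*h^3 + 2.97*h^2 + 1.48*h + 1.41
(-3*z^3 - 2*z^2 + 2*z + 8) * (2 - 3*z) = 9*z^4 - 10*z^2 - 20*z + 16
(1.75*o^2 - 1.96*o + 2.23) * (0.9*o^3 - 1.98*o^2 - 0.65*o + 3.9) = 1.575*o^5 - 5.229*o^4 + 4.7503*o^3 + 3.6836*o^2 - 9.0935*o + 8.697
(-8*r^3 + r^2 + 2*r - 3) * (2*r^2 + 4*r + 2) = -16*r^5 - 30*r^4 - 8*r^3 + 4*r^2 - 8*r - 6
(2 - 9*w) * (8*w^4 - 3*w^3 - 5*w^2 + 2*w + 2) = -72*w^5 + 43*w^4 + 39*w^3 - 28*w^2 - 14*w + 4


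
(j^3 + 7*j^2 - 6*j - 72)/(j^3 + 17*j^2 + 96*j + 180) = (j^2 + j - 12)/(j^2 + 11*j + 30)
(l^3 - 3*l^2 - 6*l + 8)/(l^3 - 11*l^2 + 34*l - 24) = (l + 2)/(l - 6)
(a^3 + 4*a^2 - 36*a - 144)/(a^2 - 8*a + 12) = (a^2 + 10*a + 24)/(a - 2)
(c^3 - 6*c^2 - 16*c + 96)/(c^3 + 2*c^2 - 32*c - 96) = (c - 4)/(c + 4)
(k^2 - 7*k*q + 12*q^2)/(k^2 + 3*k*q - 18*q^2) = (k - 4*q)/(k + 6*q)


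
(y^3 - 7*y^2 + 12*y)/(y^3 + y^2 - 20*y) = (y - 3)/(y + 5)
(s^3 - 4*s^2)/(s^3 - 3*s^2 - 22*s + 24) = s^2*(s - 4)/(s^3 - 3*s^2 - 22*s + 24)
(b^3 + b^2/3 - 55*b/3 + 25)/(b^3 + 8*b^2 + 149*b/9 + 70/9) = 3*(3*b^2 - 14*b + 15)/(9*b^2 + 27*b + 14)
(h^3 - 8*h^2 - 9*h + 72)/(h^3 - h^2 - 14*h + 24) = (h^2 - 5*h - 24)/(h^2 + 2*h - 8)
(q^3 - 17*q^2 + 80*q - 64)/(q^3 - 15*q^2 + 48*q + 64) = (q - 1)/(q + 1)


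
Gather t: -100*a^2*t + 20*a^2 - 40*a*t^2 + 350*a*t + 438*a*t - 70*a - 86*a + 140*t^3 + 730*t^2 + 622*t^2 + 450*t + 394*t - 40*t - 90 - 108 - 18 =20*a^2 - 156*a + 140*t^3 + t^2*(1352 - 40*a) + t*(-100*a^2 + 788*a + 804) - 216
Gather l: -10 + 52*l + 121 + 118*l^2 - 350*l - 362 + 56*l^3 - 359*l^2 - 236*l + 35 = 56*l^3 - 241*l^2 - 534*l - 216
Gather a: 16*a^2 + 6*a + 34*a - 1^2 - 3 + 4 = 16*a^2 + 40*a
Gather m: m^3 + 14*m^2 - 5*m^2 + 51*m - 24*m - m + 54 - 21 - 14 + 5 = m^3 + 9*m^2 + 26*m + 24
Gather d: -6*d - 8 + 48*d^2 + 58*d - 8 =48*d^2 + 52*d - 16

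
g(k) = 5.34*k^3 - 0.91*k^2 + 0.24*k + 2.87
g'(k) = 16.02*k^2 - 1.82*k + 0.24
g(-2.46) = -82.72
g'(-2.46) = 101.66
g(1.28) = 12.89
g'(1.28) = 24.16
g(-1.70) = -26.40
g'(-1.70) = 49.63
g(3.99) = 328.54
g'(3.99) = 248.02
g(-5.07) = -717.67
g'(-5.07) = 421.26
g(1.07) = 8.63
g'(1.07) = 16.63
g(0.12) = 2.89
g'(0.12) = 0.25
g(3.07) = 149.54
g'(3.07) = 145.64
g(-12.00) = -9358.57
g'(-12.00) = 2328.96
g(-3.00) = -150.22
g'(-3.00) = 149.88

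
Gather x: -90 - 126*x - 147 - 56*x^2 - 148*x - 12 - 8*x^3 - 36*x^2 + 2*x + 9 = -8*x^3 - 92*x^2 - 272*x - 240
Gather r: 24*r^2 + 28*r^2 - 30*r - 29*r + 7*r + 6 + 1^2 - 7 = 52*r^2 - 52*r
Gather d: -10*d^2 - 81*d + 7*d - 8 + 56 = -10*d^2 - 74*d + 48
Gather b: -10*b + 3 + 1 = 4 - 10*b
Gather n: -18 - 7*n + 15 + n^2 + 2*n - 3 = n^2 - 5*n - 6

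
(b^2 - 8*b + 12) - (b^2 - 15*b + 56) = 7*b - 44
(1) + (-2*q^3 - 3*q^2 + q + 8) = -2*q^3 - 3*q^2 + q + 9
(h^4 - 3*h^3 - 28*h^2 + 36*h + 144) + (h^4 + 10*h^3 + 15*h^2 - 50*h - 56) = 2*h^4 + 7*h^3 - 13*h^2 - 14*h + 88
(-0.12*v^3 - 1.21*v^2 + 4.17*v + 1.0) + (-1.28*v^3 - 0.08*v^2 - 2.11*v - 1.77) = -1.4*v^3 - 1.29*v^2 + 2.06*v - 0.77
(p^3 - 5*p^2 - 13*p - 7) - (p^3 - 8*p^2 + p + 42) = 3*p^2 - 14*p - 49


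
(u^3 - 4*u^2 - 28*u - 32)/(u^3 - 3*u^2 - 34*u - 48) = (u + 2)/(u + 3)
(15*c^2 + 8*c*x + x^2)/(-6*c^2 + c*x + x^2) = (5*c + x)/(-2*c + x)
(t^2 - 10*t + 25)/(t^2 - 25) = (t - 5)/(t + 5)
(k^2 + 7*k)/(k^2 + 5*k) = (k + 7)/(k + 5)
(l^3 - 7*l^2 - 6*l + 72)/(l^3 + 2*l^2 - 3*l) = (l^2 - 10*l + 24)/(l*(l - 1))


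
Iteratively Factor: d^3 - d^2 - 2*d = (d - 2)*(d^2 + d) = (d - 2)*(d + 1)*(d)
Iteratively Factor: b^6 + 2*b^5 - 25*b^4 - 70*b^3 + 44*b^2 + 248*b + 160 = (b - 2)*(b^5 + 4*b^4 - 17*b^3 - 104*b^2 - 164*b - 80) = (b - 2)*(b + 2)*(b^4 + 2*b^3 - 21*b^2 - 62*b - 40) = (b - 2)*(b + 1)*(b + 2)*(b^3 + b^2 - 22*b - 40) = (b - 5)*(b - 2)*(b + 1)*(b + 2)*(b^2 + 6*b + 8) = (b - 5)*(b - 2)*(b + 1)*(b + 2)^2*(b + 4)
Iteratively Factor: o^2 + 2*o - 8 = (o - 2)*(o + 4)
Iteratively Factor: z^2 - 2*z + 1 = (z - 1)*(z - 1)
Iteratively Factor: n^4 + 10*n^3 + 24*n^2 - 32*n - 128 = (n + 4)*(n^3 + 6*n^2 - 32) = (n + 4)^2*(n^2 + 2*n - 8) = (n - 2)*(n + 4)^2*(n + 4)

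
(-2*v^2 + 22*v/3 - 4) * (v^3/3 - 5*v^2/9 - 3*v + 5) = -2*v^5/3 + 32*v^4/9 + 16*v^3/27 - 268*v^2/9 + 146*v/3 - 20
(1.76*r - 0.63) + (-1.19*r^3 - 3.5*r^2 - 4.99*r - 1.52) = -1.19*r^3 - 3.5*r^2 - 3.23*r - 2.15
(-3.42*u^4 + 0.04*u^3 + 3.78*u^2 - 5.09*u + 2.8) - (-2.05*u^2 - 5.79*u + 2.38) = -3.42*u^4 + 0.04*u^3 + 5.83*u^2 + 0.7*u + 0.42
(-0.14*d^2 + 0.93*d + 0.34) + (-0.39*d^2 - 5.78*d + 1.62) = -0.53*d^2 - 4.85*d + 1.96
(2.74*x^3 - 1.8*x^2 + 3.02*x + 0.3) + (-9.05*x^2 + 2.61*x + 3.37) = 2.74*x^3 - 10.85*x^2 + 5.63*x + 3.67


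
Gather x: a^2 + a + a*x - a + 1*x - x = a^2 + a*x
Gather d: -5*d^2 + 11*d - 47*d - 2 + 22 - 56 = -5*d^2 - 36*d - 36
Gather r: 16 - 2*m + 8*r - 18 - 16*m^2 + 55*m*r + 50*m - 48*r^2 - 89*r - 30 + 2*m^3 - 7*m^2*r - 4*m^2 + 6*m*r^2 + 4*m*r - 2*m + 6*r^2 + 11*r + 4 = 2*m^3 - 20*m^2 + 46*m + r^2*(6*m - 42) + r*(-7*m^2 + 59*m - 70) - 28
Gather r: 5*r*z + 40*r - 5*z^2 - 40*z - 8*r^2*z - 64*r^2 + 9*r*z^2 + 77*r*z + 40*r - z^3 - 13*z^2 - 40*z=r^2*(-8*z - 64) + r*(9*z^2 + 82*z + 80) - z^3 - 18*z^2 - 80*z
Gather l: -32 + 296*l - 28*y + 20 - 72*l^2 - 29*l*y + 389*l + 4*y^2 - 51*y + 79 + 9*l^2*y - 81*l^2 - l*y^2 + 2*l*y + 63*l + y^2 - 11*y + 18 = l^2*(9*y - 153) + l*(-y^2 - 27*y + 748) + 5*y^2 - 90*y + 85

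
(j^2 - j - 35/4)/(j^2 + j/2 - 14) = (j + 5/2)/(j + 4)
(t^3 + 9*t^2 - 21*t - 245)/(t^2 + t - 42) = (t^2 + 2*t - 35)/(t - 6)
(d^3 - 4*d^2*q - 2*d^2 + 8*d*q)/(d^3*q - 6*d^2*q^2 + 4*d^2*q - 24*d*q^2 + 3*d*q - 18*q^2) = d*(d^2 - 4*d*q - 2*d + 8*q)/(q*(d^3 - 6*d^2*q + 4*d^2 - 24*d*q + 3*d - 18*q))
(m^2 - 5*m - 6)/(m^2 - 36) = (m + 1)/(m + 6)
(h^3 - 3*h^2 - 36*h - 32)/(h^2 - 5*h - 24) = (h^2 + 5*h + 4)/(h + 3)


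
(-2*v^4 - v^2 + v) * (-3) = 6*v^4 + 3*v^2 - 3*v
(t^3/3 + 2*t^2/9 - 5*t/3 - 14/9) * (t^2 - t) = t^5/3 - t^4/9 - 17*t^3/9 + t^2/9 + 14*t/9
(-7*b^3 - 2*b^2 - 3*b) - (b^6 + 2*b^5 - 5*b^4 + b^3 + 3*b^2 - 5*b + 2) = -b^6 - 2*b^5 + 5*b^4 - 8*b^3 - 5*b^2 + 2*b - 2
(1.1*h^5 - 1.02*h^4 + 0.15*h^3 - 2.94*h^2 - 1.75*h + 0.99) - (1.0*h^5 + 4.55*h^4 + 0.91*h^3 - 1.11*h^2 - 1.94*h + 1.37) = 0.1*h^5 - 5.57*h^4 - 0.76*h^3 - 1.83*h^2 + 0.19*h - 0.38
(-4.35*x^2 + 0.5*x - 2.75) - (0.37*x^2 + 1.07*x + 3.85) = -4.72*x^2 - 0.57*x - 6.6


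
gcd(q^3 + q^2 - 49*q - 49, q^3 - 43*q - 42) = q^2 - 6*q - 7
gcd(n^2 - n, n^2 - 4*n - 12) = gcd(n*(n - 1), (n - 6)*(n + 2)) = 1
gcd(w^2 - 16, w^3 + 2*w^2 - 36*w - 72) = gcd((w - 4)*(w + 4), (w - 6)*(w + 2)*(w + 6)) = 1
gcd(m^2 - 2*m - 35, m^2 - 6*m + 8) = 1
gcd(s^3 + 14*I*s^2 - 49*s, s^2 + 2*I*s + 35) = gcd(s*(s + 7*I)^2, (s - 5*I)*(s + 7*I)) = s + 7*I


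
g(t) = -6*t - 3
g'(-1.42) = -6.00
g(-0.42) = -0.48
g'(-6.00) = -6.00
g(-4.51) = 24.06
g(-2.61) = 12.66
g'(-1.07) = -6.00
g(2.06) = -15.36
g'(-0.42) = -6.00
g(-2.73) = 13.38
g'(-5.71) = -6.00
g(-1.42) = 5.52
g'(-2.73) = -6.00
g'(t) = -6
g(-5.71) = 31.26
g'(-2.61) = -6.00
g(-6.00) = 33.00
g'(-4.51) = -6.00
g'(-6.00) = -6.00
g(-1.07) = 3.42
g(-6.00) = 33.00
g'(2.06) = -6.00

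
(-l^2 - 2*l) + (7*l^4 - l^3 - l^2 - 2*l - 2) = 7*l^4 - l^3 - 2*l^2 - 4*l - 2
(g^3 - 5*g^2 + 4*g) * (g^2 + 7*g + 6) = g^5 + 2*g^4 - 25*g^3 - 2*g^2 + 24*g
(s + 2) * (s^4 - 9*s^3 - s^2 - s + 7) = s^5 - 7*s^4 - 19*s^3 - 3*s^2 + 5*s + 14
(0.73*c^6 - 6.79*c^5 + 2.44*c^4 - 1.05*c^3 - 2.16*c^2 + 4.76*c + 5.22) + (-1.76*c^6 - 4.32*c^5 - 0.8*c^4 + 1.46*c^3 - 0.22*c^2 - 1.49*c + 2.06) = -1.03*c^6 - 11.11*c^5 + 1.64*c^4 + 0.41*c^3 - 2.38*c^2 + 3.27*c + 7.28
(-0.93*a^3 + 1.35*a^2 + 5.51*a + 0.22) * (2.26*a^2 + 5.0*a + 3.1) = -2.1018*a^5 - 1.599*a^4 + 16.3196*a^3 + 32.2322*a^2 + 18.181*a + 0.682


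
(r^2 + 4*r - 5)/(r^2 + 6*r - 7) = (r + 5)/(r + 7)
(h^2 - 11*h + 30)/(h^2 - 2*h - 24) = (h - 5)/(h + 4)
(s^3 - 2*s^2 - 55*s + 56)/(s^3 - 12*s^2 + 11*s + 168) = (s^2 + 6*s - 7)/(s^2 - 4*s - 21)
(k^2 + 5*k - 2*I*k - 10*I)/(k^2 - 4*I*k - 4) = (k + 5)/(k - 2*I)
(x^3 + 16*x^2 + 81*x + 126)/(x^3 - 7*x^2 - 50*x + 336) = (x^2 + 9*x + 18)/(x^2 - 14*x + 48)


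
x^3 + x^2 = x^2*(x + 1)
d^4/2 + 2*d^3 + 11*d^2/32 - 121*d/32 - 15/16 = (d/2 + 1)*(d - 5/4)*(d + 1/4)*(d + 3)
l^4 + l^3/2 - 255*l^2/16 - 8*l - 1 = (l - 4)*(l + 1/4)^2*(l + 4)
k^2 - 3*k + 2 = (k - 2)*(k - 1)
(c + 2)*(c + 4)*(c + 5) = c^3 + 11*c^2 + 38*c + 40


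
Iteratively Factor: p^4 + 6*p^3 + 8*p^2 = (p)*(p^3 + 6*p^2 + 8*p) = p*(p + 4)*(p^2 + 2*p) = p^2*(p + 4)*(p + 2)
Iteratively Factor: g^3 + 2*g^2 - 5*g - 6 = (g - 2)*(g^2 + 4*g + 3) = (g - 2)*(g + 3)*(g + 1)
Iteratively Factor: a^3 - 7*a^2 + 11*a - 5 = (a - 5)*(a^2 - 2*a + 1) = (a - 5)*(a - 1)*(a - 1)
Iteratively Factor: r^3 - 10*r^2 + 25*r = (r - 5)*(r^2 - 5*r) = (r - 5)^2*(r)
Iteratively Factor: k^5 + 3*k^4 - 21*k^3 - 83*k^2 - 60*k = (k + 4)*(k^4 - k^3 - 17*k^2 - 15*k) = (k - 5)*(k + 4)*(k^3 + 4*k^2 + 3*k) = (k - 5)*(k + 1)*(k + 4)*(k^2 + 3*k) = k*(k - 5)*(k + 1)*(k + 4)*(k + 3)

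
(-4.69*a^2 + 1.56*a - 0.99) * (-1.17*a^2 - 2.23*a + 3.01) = 5.4873*a^4 + 8.6335*a^3 - 16.4374*a^2 + 6.9033*a - 2.9799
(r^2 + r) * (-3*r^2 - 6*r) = -3*r^4 - 9*r^3 - 6*r^2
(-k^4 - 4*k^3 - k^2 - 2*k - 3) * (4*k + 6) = -4*k^5 - 22*k^4 - 28*k^3 - 14*k^2 - 24*k - 18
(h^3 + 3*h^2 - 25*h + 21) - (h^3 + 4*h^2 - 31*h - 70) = -h^2 + 6*h + 91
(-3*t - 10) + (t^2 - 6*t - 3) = t^2 - 9*t - 13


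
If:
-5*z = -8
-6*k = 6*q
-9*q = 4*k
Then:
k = 0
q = 0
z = 8/5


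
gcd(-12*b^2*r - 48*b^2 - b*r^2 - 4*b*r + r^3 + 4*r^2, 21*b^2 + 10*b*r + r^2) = 3*b + r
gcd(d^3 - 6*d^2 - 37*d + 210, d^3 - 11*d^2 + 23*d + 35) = d^2 - 12*d + 35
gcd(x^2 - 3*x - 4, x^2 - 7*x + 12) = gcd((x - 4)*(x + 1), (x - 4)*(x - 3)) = x - 4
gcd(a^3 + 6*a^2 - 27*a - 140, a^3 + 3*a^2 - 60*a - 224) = a^2 + 11*a + 28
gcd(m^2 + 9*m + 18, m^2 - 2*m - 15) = m + 3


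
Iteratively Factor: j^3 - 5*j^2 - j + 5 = (j - 5)*(j^2 - 1) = (j - 5)*(j - 1)*(j + 1)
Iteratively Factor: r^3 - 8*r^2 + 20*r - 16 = (r - 2)*(r^2 - 6*r + 8) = (r - 4)*(r - 2)*(r - 2)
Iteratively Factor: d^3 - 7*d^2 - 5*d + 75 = (d - 5)*(d^2 - 2*d - 15) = (d - 5)*(d + 3)*(d - 5)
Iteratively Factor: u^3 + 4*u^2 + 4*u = (u + 2)*(u^2 + 2*u) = (u + 2)^2*(u)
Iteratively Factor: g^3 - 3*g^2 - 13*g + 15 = (g + 3)*(g^2 - 6*g + 5) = (g - 5)*(g + 3)*(g - 1)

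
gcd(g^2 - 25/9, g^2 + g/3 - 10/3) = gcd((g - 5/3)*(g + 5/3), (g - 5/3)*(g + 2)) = g - 5/3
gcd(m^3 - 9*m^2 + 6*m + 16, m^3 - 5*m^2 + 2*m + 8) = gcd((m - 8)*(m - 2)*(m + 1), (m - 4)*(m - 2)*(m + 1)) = m^2 - m - 2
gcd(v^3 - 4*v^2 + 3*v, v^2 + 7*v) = v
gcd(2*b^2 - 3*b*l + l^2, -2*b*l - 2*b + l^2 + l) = 2*b - l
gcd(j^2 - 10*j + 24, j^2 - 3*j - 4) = j - 4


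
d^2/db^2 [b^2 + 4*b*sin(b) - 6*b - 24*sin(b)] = -4*b*sin(b) + 24*sin(b) + 8*cos(b) + 2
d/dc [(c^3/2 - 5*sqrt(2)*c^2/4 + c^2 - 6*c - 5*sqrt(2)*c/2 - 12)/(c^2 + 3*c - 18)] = (2*c^4 + 12*c^3 - 72*c^2 - 5*sqrt(2)*c^2 - 48*c + 180*sqrt(2)*c + 180*sqrt(2) + 576)/(4*(c^4 + 6*c^3 - 27*c^2 - 108*c + 324))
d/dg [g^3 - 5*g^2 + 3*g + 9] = 3*g^2 - 10*g + 3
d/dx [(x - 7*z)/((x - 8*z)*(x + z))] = ((-x + 7*z)*(x - 8*z) + (-x + 7*z)*(x + z) + (x - 8*z)*(x + z))/((x - 8*z)^2*(x + z)^2)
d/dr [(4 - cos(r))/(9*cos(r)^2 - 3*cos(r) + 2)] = (-9*cos(r)^2 + 72*cos(r) - 10)*sin(r)/(9*sin(r)^2 + 3*cos(r) - 11)^2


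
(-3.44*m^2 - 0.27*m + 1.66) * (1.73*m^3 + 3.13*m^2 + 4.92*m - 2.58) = -5.9512*m^5 - 11.2343*m^4 - 14.8981*m^3 + 12.7426*m^2 + 8.8638*m - 4.2828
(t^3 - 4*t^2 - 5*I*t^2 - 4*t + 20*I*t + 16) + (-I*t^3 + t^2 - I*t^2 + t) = t^3 - I*t^3 - 3*t^2 - 6*I*t^2 - 3*t + 20*I*t + 16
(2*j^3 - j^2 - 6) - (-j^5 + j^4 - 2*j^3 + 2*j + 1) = j^5 - j^4 + 4*j^3 - j^2 - 2*j - 7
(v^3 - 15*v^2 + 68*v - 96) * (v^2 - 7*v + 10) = v^5 - 22*v^4 + 183*v^3 - 722*v^2 + 1352*v - 960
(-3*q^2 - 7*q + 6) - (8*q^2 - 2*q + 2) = -11*q^2 - 5*q + 4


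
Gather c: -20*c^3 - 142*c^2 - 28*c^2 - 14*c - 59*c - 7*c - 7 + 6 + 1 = -20*c^3 - 170*c^2 - 80*c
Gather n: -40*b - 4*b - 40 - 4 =-44*b - 44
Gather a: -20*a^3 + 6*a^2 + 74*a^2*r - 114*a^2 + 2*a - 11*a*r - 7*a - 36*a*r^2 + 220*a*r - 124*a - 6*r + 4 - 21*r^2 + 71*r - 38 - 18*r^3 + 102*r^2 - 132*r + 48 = -20*a^3 + a^2*(74*r - 108) + a*(-36*r^2 + 209*r - 129) - 18*r^3 + 81*r^2 - 67*r + 14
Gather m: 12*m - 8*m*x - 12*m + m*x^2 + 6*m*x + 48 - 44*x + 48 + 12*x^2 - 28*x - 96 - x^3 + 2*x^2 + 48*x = m*(x^2 - 2*x) - x^3 + 14*x^2 - 24*x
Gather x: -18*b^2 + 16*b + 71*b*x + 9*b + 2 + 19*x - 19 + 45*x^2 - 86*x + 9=-18*b^2 + 25*b + 45*x^2 + x*(71*b - 67) - 8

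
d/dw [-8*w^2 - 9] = -16*w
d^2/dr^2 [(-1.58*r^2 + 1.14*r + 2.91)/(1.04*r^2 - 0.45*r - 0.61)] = (0.987168000000002*r^3 + 12.870624*r^2 - 3.831984*r + 3.069062)/(1.124864*r^6 - 1.46016*r^5 - 1.347528*r^4 + 1.621755*r^3 + 0.790377*r^2 - 0.502335*r - 0.226981)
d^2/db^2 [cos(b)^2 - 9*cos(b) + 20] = 9*cos(b) - 2*cos(2*b)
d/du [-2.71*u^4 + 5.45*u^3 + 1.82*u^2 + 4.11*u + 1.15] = -10.84*u^3 + 16.35*u^2 + 3.64*u + 4.11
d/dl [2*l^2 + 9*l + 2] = 4*l + 9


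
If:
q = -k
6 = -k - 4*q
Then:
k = 2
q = -2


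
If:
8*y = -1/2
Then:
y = -1/16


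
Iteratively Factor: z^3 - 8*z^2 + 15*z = (z - 5)*(z^2 - 3*z) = (z - 5)*(z - 3)*(z)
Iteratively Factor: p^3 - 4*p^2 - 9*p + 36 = (p - 4)*(p^2 - 9) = (p - 4)*(p + 3)*(p - 3)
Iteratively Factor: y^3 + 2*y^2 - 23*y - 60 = (y + 4)*(y^2 - 2*y - 15) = (y + 3)*(y + 4)*(y - 5)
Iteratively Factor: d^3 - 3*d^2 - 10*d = (d - 5)*(d^2 + 2*d) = (d - 5)*(d + 2)*(d)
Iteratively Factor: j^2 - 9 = (j + 3)*(j - 3)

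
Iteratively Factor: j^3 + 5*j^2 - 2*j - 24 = (j + 4)*(j^2 + j - 6) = (j + 3)*(j + 4)*(j - 2)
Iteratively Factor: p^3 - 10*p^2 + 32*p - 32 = (p - 4)*(p^2 - 6*p + 8) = (p - 4)^2*(p - 2)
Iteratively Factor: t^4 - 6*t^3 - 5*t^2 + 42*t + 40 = (t - 4)*(t^3 - 2*t^2 - 13*t - 10) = (t - 4)*(t + 2)*(t^2 - 4*t - 5) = (t - 5)*(t - 4)*(t + 2)*(t + 1)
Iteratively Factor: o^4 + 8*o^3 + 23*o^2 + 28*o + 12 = (o + 2)*(o^3 + 6*o^2 + 11*o + 6) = (o + 2)*(o + 3)*(o^2 + 3*o + 2) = (o + 1)*(o + 2)*(o + 3)*(o + 2)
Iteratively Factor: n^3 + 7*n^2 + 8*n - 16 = (n + 4)*(n^2 + 3*n - 4) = (n - 1)*(n + 4)*(n + 4)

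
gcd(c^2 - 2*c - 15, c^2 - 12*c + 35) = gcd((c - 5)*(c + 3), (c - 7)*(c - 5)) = c - 5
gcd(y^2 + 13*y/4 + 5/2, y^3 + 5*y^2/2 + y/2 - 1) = y + 2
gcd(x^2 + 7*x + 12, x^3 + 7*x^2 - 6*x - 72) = x + 4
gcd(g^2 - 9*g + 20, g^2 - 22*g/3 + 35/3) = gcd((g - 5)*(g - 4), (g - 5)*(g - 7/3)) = g - 5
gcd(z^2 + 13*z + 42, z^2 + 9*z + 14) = z + 7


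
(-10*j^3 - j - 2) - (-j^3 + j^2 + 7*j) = -9*j^3 - j^2 - 8*j - 2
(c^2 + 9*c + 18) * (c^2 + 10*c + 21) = c^4 + 19*c^3 + 129*c^2 + 369*c + 378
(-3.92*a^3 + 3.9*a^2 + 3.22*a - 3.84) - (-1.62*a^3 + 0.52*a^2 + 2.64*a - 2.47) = -2.3*a^3 + 3.38*a^2 + 0.58*a - 1.37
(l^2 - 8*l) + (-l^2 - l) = -9*l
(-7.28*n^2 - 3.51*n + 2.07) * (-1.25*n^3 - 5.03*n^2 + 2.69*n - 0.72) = 9.1*n^5 + 41.0059*n^4 - 4.5154*n^3 - 14.6124*n^2 + 8.0955*n - 1.4904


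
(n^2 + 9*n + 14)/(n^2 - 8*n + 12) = (n^2 + 9*n + 14)/(n^2 - 8*n + 12)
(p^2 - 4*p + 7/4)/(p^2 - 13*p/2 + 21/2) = (p - 1/2)/(p - 3)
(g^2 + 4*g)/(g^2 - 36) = g*(g + 4)/(g^2 - 36)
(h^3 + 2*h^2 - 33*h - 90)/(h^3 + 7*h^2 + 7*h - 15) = (h - 6)/(h - 1)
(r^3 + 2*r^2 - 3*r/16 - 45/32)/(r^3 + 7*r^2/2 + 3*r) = (r^2 + r/2 - 15/16)/(r*(r + 2))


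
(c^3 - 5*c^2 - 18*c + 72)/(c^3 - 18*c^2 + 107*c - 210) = (c^2 + c - 12)/(c^2 - 12*c + 35)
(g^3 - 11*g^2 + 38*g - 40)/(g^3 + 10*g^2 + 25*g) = (g^3 - 11*g^2 + 38*g - 40)/(g*(g^2 + 10*g + 25))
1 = 1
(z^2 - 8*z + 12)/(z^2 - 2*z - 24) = (z - 2)/(z + 4)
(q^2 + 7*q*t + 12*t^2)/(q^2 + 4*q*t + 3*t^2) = (q + 4*t)/(q + t)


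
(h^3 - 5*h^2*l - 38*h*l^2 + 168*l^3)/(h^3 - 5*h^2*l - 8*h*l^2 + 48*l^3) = (h^2 - h*l - 42*l^2)/(h^2 - h*l - 12*l^2)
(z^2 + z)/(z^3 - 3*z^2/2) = 2*(z + 1)/(z*(2*z - 3))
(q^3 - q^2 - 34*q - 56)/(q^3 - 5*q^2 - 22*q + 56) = (q + 2)/(q - 2)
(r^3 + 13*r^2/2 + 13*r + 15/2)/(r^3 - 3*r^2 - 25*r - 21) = (r + 5/2)/(r - 7)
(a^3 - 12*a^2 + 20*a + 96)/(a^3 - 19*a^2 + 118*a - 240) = (a + 2)/(a - 5)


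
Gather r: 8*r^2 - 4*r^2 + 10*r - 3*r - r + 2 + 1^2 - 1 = 4*r^2 + 6*r + 2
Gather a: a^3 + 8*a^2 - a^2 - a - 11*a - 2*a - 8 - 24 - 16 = a^3 + 7*a^2 - 14*a - 48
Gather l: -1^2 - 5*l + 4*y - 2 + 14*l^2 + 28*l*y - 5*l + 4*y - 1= 14*l^2 + l*(28*y - 10) + 8*y - 4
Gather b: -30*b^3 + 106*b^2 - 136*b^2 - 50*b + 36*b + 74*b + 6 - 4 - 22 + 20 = -30*b^3 - 30*b^2 + 60*b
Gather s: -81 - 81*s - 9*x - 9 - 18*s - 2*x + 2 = -99*s - 11*x - 88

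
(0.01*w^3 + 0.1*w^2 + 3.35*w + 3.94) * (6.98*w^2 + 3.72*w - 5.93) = 0.0698*w^5 + 0.7352*w^4 + 23.6957*w^3 + 39.3702*w^2 - 5.2087*w - 23.3642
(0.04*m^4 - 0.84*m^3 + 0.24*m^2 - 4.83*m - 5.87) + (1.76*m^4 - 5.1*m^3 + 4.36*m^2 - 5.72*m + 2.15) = 1.8*m^4 - 5.94*m^3 + 4.6*m^2 - 10.55*m - 3.72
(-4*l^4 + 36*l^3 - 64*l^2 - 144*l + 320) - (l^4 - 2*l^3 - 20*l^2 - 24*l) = -5*l^4 + 38*l^3 - 44*l^2 - 120*l + 320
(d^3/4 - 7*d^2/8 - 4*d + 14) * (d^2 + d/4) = d^5/4 - 13*d^4/16 - 135*d^3/32 + 13*d^2 + 7*d/2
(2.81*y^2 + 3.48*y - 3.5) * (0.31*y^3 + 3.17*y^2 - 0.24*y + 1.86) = 0.8711*y^5 + 9.9865*y^4 + 9.2722*y^3 - 6.7036*y^2 + 7.3128*y - 6.51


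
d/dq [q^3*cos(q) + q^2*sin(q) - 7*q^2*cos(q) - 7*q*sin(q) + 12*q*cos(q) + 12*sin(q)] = -q^3*sin(q) + 7*q^2*sin(q) + 4*q^2*cos(q) - 10*q*sin(q) - 21*q*cos(q) - 7*sin(q) + 24*cos(q)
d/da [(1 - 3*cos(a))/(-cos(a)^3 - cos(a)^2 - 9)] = (5*cos(a)/2 + 3*cos(3*a)/2 - 27)*sin(a)/(cos(a)^3 + cos(a)^2 + 9)^2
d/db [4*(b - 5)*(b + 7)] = 8*b + 8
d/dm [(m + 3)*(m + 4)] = 2*m + 7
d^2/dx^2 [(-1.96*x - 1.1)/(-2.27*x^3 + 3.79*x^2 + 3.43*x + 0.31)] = (60.598104*x^5 - 33.156528*x^4 - 64.589296*x^3 + 59.965824*x^2 + 76.625616*x + 19.129864)/(11.697083*x^9 - 58.588473*x^8 + 44.79618*x^7 + 117.823778*x^6 - 51.685482*x^5 - 132.64338*x^4 - 63.878608*x^3 - 12.034014*x^2 - 0.988869*x - 0.029791)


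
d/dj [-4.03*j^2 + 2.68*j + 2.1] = 2.68 - 8.06*j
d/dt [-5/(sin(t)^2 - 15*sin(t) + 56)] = 5*(2*sin(t) - 15)*cos(t)/(sin(t)^2 - 15*sin(t) + 56)^2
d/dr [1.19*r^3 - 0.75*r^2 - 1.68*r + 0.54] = 3.57*r^2 - 1.5*r - 1.68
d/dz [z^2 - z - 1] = 2*z - 1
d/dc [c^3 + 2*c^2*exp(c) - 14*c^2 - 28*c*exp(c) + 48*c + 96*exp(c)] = 2*c^2*exp(c) + 3*c^2 - 24*c*exp(c) - 28*c + 68*exp(c) + 48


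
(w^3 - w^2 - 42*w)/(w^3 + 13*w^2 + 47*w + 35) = w*(w^2 - w - 42)/(w^3 + 13*w^2 + 47*w + 35)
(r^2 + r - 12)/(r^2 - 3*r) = (r + 4)/r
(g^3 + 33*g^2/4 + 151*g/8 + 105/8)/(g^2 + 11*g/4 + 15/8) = (4*g^2 + 27*g + 35)/(4*g + 5)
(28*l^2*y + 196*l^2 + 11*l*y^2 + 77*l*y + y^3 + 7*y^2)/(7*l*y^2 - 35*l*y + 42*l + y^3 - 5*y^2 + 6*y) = (4*l*y + 28*l + y^2 + 7*y)/(y^2 - 5*y + 6)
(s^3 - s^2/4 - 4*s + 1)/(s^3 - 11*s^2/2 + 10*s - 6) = (4*s^2 + 7*s - 2)/(2*(2*s^2 - 7*s + 6))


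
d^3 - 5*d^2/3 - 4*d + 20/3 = (d - 2)*(d - 5/3)*(d + 2)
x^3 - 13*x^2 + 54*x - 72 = (x - 6)*(x - 4)*(x - 3)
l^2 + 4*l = l*(l + 4)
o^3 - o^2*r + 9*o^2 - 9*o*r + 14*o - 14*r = (o + 2)*(o + 7)*(o - r)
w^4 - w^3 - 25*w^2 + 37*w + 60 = (w - 4)*(w - 3)*(w + 1)*(w + 5)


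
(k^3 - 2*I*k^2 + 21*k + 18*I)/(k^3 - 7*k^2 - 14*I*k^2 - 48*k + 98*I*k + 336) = (k^2 + 4*I*k - 3)/(k^2 - k*(7 + 8*I) + 56*I)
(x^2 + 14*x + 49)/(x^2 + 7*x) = (x + 7)/x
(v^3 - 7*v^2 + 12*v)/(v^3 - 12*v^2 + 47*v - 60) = v/(v - 5)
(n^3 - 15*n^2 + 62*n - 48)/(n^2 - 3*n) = (n^3 - 15*n^2 + 62*n - 48)/(n*(n - 3))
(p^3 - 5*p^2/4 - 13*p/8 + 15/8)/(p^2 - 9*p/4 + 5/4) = (8*p^2 - 2*p - 15)/(2*(4*p - 5))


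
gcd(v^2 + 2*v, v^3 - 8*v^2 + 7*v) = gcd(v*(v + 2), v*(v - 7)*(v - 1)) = v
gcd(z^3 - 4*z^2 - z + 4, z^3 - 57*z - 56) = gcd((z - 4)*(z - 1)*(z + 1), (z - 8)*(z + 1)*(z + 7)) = z + 1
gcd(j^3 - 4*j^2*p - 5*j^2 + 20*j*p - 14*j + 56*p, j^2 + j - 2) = j + 2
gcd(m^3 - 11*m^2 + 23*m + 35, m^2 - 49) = m - 7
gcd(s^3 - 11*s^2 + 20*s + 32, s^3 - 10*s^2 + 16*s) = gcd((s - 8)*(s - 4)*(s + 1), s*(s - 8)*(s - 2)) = s - 8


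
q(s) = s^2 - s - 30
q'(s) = 2*s - 1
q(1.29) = -29.63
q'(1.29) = 1.58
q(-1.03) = -27.91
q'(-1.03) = -3.06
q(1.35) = -29.53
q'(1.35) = 1.70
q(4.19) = -16.63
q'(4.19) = 7.38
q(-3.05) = -17.65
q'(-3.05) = -7.10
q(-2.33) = -22.24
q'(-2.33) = -5.66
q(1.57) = -29.11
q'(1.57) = 2.14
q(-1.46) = -26.41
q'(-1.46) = -3.92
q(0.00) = -30.00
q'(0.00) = -1.00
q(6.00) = 0.00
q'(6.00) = 11.00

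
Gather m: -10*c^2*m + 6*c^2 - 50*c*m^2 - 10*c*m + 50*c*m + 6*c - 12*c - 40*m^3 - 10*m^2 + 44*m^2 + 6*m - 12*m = 6*c^2 - 6*c - 40*m^3 + m^2*(34 - 50*c) + m*(-10*c^2 + 40*c - 6)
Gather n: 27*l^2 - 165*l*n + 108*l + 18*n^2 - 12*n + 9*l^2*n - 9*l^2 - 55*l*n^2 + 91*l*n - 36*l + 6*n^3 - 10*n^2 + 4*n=18*l^2 + 72*l + 6*n^3 + n^2*(8 - 55*l) + n*(9*l^2 - 74*l - 8)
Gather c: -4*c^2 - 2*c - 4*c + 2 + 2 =-4*c^2 - 6*c + 4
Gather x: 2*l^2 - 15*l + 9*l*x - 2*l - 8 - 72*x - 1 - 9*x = 2*l^2 - 17*l + x*(9*l - 81) - 9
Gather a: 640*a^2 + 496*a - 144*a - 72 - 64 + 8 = 640*a^2 + 352*a - 128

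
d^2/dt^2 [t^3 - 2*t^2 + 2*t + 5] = 6*t - 4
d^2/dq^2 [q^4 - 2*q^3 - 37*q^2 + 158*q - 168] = 12*q^2 - 12*q - 74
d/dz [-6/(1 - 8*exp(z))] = -48*exp(z)/(8*exp(z) - 1)^2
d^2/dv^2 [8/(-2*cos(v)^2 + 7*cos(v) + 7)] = 8*(-16*sin(v)^4 + 113*sin(v)^2 - 7*cos(v)/2 + 21*cos(3*v)/2 + 29)/(2*sin(v)^2 + 7*cos(v) + 5)^3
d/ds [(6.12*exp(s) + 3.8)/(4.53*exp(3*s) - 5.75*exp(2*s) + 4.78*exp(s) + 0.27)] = (-55.4472*exp(3*s) - 16.452*exp(2*s) + 43.7*exp(s) - 16.5116)*exp(s)/(20.5209*exp(6*s) - 52.095*exp(5*s) + 76.3693*exp(4*s) - 52.5238*exp(3*s) + 19.7434*exp(2*s) + 2.5812*exp(s) + 0.0729)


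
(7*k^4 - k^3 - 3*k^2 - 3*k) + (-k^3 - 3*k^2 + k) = 7*k^4 - 2*k^3 - 6*k^2 - 2*k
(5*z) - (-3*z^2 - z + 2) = 3*z^2 + 6*z - 2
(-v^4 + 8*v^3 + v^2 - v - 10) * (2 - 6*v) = 6*v^5 - 50*v^4 + 10*v^3 + 8*v^2 + 58*v - 20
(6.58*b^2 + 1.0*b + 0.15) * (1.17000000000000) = 7.6986*b^2 + 1.17*b + 0.1755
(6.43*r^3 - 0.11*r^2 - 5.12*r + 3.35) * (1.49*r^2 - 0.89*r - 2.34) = 9.5807*r^5 - 5.8866*r^4 - 22.5771*r^3 + 9.8057*r^2 + 8.9993*r - 7.839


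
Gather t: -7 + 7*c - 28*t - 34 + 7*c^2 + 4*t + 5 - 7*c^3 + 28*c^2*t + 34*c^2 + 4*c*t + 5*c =-7*c^3 + 41*c^2 + 12*c + t*(28*c^2 + 4*c - 24) - 36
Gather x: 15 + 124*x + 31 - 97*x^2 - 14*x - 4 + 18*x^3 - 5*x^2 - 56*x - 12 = 18*x^3 - 102*x^2 + 54*x + 30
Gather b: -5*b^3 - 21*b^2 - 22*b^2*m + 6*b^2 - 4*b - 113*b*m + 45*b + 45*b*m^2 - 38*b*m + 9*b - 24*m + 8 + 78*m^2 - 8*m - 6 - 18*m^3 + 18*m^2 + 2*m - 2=-5*b^3 + b^2*(-22*m - 15) + b*(45*m^2 - 151*m + 50) - 18*m^3 + 96*m^2 - 30*m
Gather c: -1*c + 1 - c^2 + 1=-c^2 - c + 2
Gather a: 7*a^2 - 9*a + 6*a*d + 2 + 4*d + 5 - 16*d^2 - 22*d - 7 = 7*a^2 + a*(6*d - 9) - 16*d^2 - 18*d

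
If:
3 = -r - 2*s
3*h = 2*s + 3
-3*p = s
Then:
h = 2*s/3 + 1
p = -s/3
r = -2*s - 3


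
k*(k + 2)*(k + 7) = k^3 + 9*k^2 + 14*k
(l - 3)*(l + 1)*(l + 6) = l^3 + 4*l^2 - 15*l - 18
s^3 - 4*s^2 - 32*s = s*(s - 8)*(s + 4)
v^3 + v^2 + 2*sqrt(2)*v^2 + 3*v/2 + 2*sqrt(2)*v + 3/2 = (v + 1)*(v + sqrt(2)/2)*(v + 3*sqrt(2)/2)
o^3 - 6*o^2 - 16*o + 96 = (o - 6)*(o - 4)*(o + 4)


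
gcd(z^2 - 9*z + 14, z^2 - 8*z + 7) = z - 7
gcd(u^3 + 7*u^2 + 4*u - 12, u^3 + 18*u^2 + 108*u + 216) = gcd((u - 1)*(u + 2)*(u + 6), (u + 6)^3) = u + 6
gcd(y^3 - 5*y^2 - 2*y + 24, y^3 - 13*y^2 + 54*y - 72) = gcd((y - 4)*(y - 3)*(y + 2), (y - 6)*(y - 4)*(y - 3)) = y^2 - 7*y + 12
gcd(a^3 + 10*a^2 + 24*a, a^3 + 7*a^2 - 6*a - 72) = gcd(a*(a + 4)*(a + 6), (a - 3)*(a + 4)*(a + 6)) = a^2 + 10*a + 24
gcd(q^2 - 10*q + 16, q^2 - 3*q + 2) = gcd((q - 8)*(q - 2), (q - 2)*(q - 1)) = q - 2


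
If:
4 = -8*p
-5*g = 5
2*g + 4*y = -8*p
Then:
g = -1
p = -1/2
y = 3/2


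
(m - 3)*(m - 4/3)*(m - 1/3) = m^3 - 14*m^2/3 + 49*m/9 - 4/3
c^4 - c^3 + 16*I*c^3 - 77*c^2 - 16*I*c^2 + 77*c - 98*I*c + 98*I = (c - 1)*(c + 2*I)*(c + 7*I)^2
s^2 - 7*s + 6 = (s - 6)*(s - 1)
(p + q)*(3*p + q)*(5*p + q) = 15*p^3 + 23*p^2*q + 9*p*q^2 + q^3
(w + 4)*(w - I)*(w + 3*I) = w^3 + 4*w^2 + 2*I*w^2 + 3*w + 8*I*w + 12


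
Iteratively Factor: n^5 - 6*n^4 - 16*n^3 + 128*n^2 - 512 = (n + 2)*(n^4 - 8*n^3 + 128*n - 256) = (n - 4)*(n + 2)*(n^3 - 4*n^2 - 16*n + 64) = (n - 4)*(n + 2)*(n + 4)*(n^2 - 8*n + 16) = (n - 4)^2*(n + 2)*(n + 4)*(n - 4)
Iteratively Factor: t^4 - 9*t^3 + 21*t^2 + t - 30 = (t + 1)*(t^3 - 10*t^2 + 31*t - 30) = (t - 3)*(t + 1)*(t^2 - 7*t + 10) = (t - 3)*(t - 2)*(t + 1)*(t - 5)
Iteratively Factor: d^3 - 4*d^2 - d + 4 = (d - 4)*(d^2 - 1) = (d - 4)*(d - 1)*(d + 1)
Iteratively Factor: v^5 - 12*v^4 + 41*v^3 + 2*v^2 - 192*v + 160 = (v - 4)*(v^4 - 8*v^3 + 9*v^2 + 38*v - 40) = (v - 5)*(v - 4)*(v^3 - 3*v^2 - 6*v + 8) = (v - 5)*(v - 4)^2*(v^2 + v - 2) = (v - 5)*(v - 4)^2*(v + 2)*(v - 1)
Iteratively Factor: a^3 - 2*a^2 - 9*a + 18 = (a - 2)*(a^2 - 9) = (a - 3)*(a - 2)*(a + 3)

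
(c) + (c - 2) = 2*c - 2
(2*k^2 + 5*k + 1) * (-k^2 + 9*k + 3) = -2*k^4 + 13*k^3 + 50*k^2 + 24*k + 3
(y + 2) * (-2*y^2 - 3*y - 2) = -2*y^3 - 7*y^2 - 8*y - 4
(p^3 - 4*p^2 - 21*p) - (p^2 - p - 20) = p^3 - 5*p^2 - 20*p + 20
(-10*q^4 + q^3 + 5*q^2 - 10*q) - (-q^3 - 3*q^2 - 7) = -10*q^4 + 2*q^3 + 8*q^2 - 10*q + 7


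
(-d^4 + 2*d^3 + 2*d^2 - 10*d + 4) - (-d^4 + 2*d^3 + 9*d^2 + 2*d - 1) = -7*d^2 - 12*d + 5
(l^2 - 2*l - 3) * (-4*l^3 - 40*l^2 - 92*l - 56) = -4*l^5 - 32*l^4 + 248*l^2 + 388*l + 168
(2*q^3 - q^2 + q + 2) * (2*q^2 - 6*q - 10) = 4*q^5 - 14*q^4 - 12*q^3 + 8*q^2 - 22*q - 20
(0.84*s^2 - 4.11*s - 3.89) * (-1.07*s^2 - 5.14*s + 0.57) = -0.8988*s^4 + 0.0801000000000007*s^3 + 25.7665*s^2 + 17.6519*s - 2.2173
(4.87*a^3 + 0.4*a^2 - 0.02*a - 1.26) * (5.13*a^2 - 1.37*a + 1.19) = 24.9831*a^5 - 4.6199*a^4 + 5.1447*a^3 - 5.9604*a^2 + 1.7024*a - 1.4994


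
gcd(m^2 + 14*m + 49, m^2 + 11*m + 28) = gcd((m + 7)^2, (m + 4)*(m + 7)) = m + 7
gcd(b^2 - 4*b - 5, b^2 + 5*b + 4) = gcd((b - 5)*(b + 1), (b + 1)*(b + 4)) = b + 1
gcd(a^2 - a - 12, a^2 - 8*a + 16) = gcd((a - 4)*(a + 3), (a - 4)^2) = a - 4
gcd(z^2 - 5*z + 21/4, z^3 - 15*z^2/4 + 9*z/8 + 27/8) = z - 3/2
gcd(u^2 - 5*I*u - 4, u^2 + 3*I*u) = 1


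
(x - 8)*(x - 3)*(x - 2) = x^3 - 13*x^2 + 46*x - 48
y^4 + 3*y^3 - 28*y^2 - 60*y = y*(y - 5)*(y + 2)*(y + 6)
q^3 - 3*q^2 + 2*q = q*(q - 2)*(q - 1)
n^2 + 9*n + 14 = (n + 2)*(n + 7)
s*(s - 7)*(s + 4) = s^3 - 3*s^2 - 28*s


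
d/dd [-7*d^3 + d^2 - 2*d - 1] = -21*d^2 + 2*d - 2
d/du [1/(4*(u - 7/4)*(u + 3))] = (-8*u - 5)/(16*u^4 + 40*u^3 - 143*u^2 - 210*u + 441)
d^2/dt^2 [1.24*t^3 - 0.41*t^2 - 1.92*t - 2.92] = 7.44*t - 0.82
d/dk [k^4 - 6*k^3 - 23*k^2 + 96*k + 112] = 4*k^3 - 18*k^2 - 46*k + 96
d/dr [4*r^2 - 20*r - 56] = 8*r - 20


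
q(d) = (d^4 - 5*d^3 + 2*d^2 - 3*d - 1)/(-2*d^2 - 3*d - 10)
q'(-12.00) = 15.35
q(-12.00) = -113.35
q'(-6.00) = 9.72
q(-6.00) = -38.52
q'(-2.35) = 6.84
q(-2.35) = -8.04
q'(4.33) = -1.13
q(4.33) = 0.51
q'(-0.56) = 1.21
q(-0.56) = -0.26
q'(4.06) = -0.88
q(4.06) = 0.78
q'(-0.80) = 2.00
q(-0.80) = -0.64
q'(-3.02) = 7.56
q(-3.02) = -12.89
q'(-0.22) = 0.49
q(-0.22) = 0.02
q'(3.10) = -0.09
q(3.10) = 1.24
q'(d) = (4*d + 3)*(d^4 - 5*d^3 + 2*d^2 - 3*d - 1)/(-2*d^2 - 3*d - 10)^2 + (4*d^3 - 15*d^2 + 4*d - 3)/(-2*d^2 - 3*d - 10)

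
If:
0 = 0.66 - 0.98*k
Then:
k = 0.67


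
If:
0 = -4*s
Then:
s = 0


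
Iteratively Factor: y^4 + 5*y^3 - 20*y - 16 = (y + 1)*(y^3 + 4*y^2 - 4*y - 16) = (y + 1)*(y + 4)*(y^2 - 4) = (y - 2)*(y + 1)*(y + 4)*(y + 2)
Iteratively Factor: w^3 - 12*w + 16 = (w - 2)*(w^2 + 2*w - 8) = (w - 2)^2*(w + 4)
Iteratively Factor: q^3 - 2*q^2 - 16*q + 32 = (q - 2)*(q^2 - 16) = (q - 2)*(q + 4)*(q - 4)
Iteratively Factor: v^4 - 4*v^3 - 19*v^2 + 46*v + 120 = (v + 3)*(v^3 - 7*v^2 + 2*v + 40) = (v - 5)*(v + 3)*(v^2 - 2*v - 8) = (v - 5)*(v - 4)*(v + 3)*(v + 2)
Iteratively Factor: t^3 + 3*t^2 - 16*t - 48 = (t + 3)*(t^2 - 16) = (t - 4)*(t + 3)*(t + 4)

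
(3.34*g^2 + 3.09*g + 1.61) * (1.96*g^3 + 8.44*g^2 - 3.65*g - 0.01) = 6.5464*g^5 + 34.246*g^4 + 17.0442*g^3 + 2.2765*g^2 - 5.9074*g - 0.0161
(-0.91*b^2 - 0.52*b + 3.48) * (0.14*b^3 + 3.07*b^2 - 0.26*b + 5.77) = -0.1274*b^5 - 2.8665*b^4 - 0.8726*b^3 + 5.5681*b^2 - 3.9052*b + 20.0796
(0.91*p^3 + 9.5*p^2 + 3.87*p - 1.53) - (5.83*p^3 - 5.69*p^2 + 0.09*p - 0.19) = -4.92*p^3 + 15.19*p^2 + 3.78*p - 1.34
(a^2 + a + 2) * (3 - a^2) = -a^4 - a^3 + a^2 + 3*a + 6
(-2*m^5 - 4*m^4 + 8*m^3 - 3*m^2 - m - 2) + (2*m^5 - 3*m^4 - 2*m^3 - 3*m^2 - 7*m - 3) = -7*m^4 + 6*m^3 - 6*m^2 - 8*m - 5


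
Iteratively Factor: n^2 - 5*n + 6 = (n - 2)*(n - 3)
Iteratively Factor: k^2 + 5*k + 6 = (k + 2)*(k + 3)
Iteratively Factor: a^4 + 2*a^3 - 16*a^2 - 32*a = (a + 2)*(a^3 - 16*a) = (a - 4)*(a + 2)*(a^2 + 4*a) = a*(a - 4)*(a + 2)*(a + 4)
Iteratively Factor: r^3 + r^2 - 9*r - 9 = (r + 1)*(r^2 - 9) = (r + 1)*(r + 3)*(r - 3)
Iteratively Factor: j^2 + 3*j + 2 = (j + 1)*(j + 2)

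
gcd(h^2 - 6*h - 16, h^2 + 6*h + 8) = h + 2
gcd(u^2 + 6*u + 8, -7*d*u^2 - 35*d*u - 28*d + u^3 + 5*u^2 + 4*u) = u + 4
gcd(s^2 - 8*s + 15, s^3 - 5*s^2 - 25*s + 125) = s - 5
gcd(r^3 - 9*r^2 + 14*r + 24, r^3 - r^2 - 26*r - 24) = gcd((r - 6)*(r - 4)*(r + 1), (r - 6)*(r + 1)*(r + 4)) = r^2 - 5*r - 6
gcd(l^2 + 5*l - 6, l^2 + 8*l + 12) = l + 6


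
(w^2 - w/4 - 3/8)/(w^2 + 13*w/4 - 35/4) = (8*w^2 - 2*w - 3)/(2*(4*w^2 + 13*w - 35))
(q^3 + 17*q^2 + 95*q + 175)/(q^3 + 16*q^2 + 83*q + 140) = (q + 5)/(q + 4)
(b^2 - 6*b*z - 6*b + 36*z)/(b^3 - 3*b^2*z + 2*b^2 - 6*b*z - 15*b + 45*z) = (b^2 - 6*b*z - 6*b + 36*z)/(b^3 - 3*b^2*z + 2*b^2 - 6*b*z - 15*b + 45*z)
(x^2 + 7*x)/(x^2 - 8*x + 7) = x*(x + 7)/(x^2 - 8*x + 7)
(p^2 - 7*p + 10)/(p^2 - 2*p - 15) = (p - 2)/(p + 3)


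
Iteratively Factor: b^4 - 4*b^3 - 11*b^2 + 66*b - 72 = (b - 3)*(b^3 - b^2 - 14*b + 24) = (b - 3)^2*(b^2 + 2*b - 8) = (b - 3)^2*(b + 4)*(b - 2)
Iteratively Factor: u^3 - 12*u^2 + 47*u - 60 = (u - 3)*(u^2 - 9*u + 20) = (u - 5)*(u - 3)*(u - 4)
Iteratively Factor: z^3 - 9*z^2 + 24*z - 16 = (z - 4)*(z^2 - 5*z + 4) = (z - 4)*(z - 1)*(z - 4)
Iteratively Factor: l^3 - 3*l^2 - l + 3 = (l - 3)*(l^2 - 1) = (l - 3)*(l + 1)*(l - 1)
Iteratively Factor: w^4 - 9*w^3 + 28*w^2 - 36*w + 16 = (w - 1)*(w^3 - 8*w^2 + 20*w - 16) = (w - 2)*(w - 1)*(w^2 - 6*w + 8) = (w - 2)^2*(w - 1)*(w - 4)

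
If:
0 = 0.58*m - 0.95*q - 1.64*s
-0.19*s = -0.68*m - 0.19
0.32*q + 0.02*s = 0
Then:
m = -0.31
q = 0.01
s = -0.11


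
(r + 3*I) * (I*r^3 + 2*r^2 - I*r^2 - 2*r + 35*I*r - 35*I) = I*r^4 - r^3 - I*r^3 + r^2 + 41*I*r^2 - 105*r - 41*I*r + 105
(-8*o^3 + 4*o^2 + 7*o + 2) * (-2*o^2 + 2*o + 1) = 16*o^5 - 24*o^4 - 14*o^3 + 14*o^2 + 11*o + 2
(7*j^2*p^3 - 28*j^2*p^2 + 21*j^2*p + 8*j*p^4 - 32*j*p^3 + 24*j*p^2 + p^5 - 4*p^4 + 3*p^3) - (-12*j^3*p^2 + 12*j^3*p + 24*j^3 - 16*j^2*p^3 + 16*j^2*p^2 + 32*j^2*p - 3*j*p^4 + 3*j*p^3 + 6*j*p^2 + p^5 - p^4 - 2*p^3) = 12*j^3*p^2 - 12*j^3*p - 24*j^3 + 23*j^2*p^3 - 44*j^2*p^2 - 11*j^2*p + 11*j*p^4 - 35*j*p^3 + 18*j*p^2 - 3*p^4 + 5*p^3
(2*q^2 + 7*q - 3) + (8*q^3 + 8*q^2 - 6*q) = 8*q^3 + 10*q^2 + q - 3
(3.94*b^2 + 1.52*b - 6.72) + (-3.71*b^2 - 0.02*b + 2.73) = 0.23*b^2 + 1.5*b - 3.99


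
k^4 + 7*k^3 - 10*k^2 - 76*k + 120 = (k - 2)^2*(k + 5)*(k + 6)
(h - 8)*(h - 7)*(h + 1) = h^3 - 14*h^2 + 41*h + 56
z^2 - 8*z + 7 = (z - 7)*(z - 1)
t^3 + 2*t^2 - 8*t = t*(t - 2)*(t + 4)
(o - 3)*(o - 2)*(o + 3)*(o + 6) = o^4 + 4*o^3 - 21*o^2 - 36*o + 108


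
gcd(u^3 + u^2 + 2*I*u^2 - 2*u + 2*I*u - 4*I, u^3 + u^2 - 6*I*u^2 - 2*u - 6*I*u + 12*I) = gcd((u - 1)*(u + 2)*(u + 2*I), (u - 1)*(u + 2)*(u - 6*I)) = u^2 + u - 2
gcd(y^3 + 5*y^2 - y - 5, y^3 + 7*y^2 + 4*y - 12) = y - 1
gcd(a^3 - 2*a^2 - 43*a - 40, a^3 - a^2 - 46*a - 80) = a^2 - 3*a - 40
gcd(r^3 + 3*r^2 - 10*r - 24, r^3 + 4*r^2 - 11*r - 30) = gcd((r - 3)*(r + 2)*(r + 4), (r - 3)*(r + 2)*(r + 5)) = r^2 - r - 6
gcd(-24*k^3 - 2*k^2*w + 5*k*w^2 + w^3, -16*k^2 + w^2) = 4*k + w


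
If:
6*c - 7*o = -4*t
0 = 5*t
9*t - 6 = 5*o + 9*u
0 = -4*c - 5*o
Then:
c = 0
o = 0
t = 0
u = -2/3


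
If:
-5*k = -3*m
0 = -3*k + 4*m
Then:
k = 0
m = 0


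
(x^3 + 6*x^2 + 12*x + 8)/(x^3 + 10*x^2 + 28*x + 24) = (x + 2)/(x + 6)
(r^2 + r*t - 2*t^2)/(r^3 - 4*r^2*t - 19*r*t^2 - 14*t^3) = (r - t)/(r^2 - 6*r*t - 7*t^2)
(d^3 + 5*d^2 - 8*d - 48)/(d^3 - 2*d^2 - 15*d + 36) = (d + 4)/(d - 3)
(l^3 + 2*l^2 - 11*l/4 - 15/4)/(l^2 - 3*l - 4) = (l^2 + l - 15/4)/(l - 4)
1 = 1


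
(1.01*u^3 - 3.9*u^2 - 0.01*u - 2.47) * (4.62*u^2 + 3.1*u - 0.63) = 4.6662*u^5 - 14.887*u^4 - 12.7725*u^3 - 8.9854*u^2 - 7.6507*u + 1.5561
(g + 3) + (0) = g + 3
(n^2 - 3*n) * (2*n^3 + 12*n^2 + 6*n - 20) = 2*n^5 + 6*n^4 - 30*n^3 - 38*n^2 + 60*n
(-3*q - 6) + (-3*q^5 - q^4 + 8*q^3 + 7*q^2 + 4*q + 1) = -3*q^5 - q^4 + 8*q^3 + 7*q^2 + q - 5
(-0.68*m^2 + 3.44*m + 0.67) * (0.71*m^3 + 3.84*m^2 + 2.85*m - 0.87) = -0.4828*m^5 - 0.168800000000001*m^4 + 11.7473*m^3 + 12.9684*m^2 - 1.0833*m - 0.5829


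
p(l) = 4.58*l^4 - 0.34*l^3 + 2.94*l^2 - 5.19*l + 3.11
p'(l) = 18.32*l^3 - 1.02*l^2 + 5.88*l - 5.19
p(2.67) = 236.50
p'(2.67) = 351.94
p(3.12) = 439.20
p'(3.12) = 559.63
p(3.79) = 952.14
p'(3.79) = 999.78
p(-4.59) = 2154.65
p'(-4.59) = -1825.26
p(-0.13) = 3.84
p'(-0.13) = -6.01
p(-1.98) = 97.94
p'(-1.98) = -163.04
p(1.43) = 19.86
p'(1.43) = 54.70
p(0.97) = 4.59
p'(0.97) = 16.27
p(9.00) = 29996.06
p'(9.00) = 13320.39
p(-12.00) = 96047.15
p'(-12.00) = -31879.59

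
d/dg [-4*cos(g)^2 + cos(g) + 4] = (8*cos(g) - 1)*sin(g)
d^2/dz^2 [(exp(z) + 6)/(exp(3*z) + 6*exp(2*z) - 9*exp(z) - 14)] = 4*(exp(6*z) + 18*exp(5*z) + 117*exp(4*z) + 248*exp(3*z) + 72*exp(2*z) + 594*exp(z) - 140)*exp(z)/(exp(9*z) + 18*exp(8*z) + 81*exp(7*z) - 150*exp(6*z) - 1233*exp(5*z) + 702*exp(4*z) + 4395*exp(3*z) + 126*exp(2*z) - 5292*exp(z) - 2744)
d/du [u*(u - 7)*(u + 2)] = 3*u^2 - 10*u - 14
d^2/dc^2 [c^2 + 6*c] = 2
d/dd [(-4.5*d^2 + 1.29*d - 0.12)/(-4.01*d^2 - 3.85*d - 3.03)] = (22.4979*d^2 + 26.3076*d - 4.3707)/(16.0801*d^4 + 30.877*d^3 + 39.1231*d^2 + 23.331*d + 9.1809)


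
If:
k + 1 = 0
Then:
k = -1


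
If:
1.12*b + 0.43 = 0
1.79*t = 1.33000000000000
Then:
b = -0.38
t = 0.74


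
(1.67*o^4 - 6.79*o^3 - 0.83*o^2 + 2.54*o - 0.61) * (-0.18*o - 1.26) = -0.3006*o^5 - 0.882*o^4 + 8.7048*o^3 + 0.5886*o^2 - 3.0906*o + 0.7686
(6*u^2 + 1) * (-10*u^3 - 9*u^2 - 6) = -60*u^5 - 54*u^4 - 10*u^3 - 45*u^2 - 6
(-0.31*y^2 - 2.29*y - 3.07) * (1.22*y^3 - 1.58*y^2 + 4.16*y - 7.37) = -0.3782*y^5 - 2.304*y^4 - 1.4168*y^3 - 2.3911*y^2 + 4.1061*y + 22.6259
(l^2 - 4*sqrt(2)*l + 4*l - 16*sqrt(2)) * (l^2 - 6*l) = l^4 - 4*sqrt(2)*l^3 - 2*l^3 - 24*l^2 + 8*sqrt(2)*l^2 + 96*sqrt(2)*l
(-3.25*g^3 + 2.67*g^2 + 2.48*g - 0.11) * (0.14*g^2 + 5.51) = -0.455*g^5 + 0.3738*g^4 - 17.5603*g^3 + 14.6963*g^2 + 13.6648*g - 0.6061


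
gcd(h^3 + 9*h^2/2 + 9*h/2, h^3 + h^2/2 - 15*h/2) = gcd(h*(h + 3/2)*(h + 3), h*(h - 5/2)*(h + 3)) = h^2 + 3*h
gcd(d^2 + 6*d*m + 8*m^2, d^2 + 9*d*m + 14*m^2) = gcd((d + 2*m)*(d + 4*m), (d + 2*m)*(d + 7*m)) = d + 2*m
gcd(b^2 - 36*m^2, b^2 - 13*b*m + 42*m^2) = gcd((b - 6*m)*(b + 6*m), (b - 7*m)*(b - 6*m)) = b - 6*m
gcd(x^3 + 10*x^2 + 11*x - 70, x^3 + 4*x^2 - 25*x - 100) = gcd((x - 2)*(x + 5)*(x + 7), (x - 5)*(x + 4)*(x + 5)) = x + 5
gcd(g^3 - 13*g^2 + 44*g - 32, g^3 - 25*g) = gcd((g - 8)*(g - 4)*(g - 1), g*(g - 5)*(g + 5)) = 1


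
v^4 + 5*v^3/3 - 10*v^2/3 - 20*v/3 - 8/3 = (v - 2)*(v + 2/3)*(v + 1)*(v + 2)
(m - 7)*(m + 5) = m^2 - 2*m - 35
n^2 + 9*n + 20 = (n + 4)*(n + 5)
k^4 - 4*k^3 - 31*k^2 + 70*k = k*(k - 7)*(k - 2)*(k + 5)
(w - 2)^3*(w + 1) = w^4 - 5*w^3 + 6*w^2 + 4*w - 8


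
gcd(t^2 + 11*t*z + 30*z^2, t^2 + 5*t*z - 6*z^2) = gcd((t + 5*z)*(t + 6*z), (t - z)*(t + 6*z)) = t + 6*z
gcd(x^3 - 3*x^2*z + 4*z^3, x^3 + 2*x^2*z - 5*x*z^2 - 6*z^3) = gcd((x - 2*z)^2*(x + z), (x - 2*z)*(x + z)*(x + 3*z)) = x^2 - x*z - 2*z^2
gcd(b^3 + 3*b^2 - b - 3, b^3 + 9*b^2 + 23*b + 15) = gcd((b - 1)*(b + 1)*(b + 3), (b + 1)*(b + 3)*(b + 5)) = b^2 + 4*b + 3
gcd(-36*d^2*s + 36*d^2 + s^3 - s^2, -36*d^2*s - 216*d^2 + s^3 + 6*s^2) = -36*d^2 + s^2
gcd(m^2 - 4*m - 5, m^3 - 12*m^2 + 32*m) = 1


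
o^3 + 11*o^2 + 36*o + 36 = (o + 2)*(o + 3)*(o + 6)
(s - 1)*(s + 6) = s^2 + 5*s - 6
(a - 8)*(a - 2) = a^2 - 10*a + 16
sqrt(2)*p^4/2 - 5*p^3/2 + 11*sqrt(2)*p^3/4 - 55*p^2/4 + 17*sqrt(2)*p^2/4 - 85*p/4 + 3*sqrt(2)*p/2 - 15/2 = (p + 1/2)*(p + 3)*(p - 5*sqrt(2)/2)*(sqrt(2)*p/2 + sqrt(2))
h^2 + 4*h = h*(h + 4)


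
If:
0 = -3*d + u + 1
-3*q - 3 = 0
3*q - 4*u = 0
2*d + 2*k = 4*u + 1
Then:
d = 1/12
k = -13/12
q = -1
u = -3/4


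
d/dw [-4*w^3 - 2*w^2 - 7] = 4*w*(-3*w - 1)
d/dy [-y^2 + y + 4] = 1 - 2*y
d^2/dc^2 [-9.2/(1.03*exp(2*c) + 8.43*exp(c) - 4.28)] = (-9.2*(2.06*exp(c) + 8.43)*(4.12*exp(c) + 16.86)*exp(c) + (37.904*exp(c) + 77.556)*(1.03*exp(2*c) + 8.43*exp(c) - 4.28))*exp(c)/(1.03*exp(2*c) + 8.43*exp(c) - 4.28)^3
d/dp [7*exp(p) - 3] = 7*exp(p)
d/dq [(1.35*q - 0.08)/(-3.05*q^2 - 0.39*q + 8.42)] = (4.1175*q^2 - 0.488*q + 11.3358)/(9.3025*q^4 + 2.379*q^3 - 51.2099*q^2 - 6.5676*q + 70.8964)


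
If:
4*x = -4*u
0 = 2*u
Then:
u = 0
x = 0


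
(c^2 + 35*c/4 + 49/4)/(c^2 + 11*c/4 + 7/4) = (c + 7)/(c + 1)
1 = 1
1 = 1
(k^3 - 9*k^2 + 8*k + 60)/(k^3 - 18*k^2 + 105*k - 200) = (k^2 - 4*k - 12)/(k^2 - 13*k + 40)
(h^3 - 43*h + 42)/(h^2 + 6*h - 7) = h - 6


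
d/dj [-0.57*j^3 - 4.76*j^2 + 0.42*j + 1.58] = -1.71*j^2 - 9.52*j + 0.42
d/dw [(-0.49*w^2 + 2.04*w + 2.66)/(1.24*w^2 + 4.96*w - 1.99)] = (-4.96*w^2 - 4.6466*w - 17.2532)/(1.5376*w^4 + 12.3008*w^3 + 19.6664*w^2 - 19.7408*w + 3.9601)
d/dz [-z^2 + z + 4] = 1 - 2*z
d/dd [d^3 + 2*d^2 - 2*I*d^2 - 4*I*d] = 3*d^2 + 4*d*(1 - I) - 4*I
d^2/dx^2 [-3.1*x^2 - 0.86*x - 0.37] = -6.20000000000000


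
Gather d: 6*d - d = 5*d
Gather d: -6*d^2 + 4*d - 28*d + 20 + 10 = -6*d^2 - 24*d + 30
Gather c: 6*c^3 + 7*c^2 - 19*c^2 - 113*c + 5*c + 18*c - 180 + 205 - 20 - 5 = 6*c^3 - 12*c^2 - 90*c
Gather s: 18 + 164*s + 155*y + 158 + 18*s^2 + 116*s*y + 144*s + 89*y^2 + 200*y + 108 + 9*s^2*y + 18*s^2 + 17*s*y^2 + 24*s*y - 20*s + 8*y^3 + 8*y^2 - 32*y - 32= s^2*(9*y + 36) + s*(17*y^2 + 140*y + 288) + 8*y^3 + 97*y^2 + 323*y + 252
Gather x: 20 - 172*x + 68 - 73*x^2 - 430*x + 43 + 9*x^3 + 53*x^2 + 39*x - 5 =9*x^3 - 20*x^2 - 563*x + 126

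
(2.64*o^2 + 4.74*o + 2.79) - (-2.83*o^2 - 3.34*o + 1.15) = 5.47*o^2 + 8.08*o + 1.64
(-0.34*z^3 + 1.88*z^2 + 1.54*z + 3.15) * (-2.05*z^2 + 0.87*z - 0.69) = 0.697*z^5 - 4.1498*z^4 - 1.2868*z^3 - 6.4149*z^2 + 1.6779*z - 2.1735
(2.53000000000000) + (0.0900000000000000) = 2.62000000000000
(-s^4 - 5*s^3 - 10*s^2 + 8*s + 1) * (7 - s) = s^5 - 2*s^4 - 25*s^3 - 78*s^2 + 55*s + 7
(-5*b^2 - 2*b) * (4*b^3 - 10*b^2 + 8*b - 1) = -20*b^5 + 42*b^4 - 20*b^3 - 11*b^2 + 2*b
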